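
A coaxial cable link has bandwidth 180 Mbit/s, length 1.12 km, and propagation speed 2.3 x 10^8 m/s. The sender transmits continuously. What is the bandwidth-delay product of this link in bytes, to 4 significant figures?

Propagation delay = 1120 / 2.3e+08 = 4.86957e-06 s.
BDP = R × t_prop = 180000000 × 4.86957e-06 = 876.522 bits.
In bytes: 876.522/8 = 109.6 bytes.

109.6 bytes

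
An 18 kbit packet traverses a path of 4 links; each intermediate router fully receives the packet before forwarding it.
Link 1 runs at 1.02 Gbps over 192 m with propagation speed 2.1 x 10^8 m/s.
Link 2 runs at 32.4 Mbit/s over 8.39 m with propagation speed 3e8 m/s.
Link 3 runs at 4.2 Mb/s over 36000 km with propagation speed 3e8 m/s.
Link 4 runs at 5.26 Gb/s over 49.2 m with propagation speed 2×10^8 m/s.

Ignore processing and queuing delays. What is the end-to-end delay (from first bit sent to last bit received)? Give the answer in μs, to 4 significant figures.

L = 18000 bits.
Transmission delays (L/R per hop): 17.6471, 555.556, 4285.71, 3.42205 μs; sum = 4862.34 μs.
Propagation delays (d/s per hop): 0.914286, 0.0279667, 120000, 0.246 μs; sum = 120001 μs.
End-to-end = 124900 μs.

124900 μs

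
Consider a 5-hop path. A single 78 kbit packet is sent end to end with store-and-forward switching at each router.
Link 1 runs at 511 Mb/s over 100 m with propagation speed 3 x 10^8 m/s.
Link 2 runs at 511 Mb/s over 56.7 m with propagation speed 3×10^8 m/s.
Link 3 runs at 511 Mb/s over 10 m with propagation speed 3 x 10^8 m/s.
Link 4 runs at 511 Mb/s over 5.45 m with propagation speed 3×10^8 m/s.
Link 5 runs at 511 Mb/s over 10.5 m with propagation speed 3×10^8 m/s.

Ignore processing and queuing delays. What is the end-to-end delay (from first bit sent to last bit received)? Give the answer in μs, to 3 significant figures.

764 μs

L = 78000 bits.
Transmission delay per hop = L/R = 78000/511000000 = 152.642 μs; 5 hops → 763.209 μs.
Propagation delays (d/s per hop): 0.333333, 0.189, 0.0333333, 0.0181667, 0.035 μs; sum = 0.608833 μs.
End-to-end = 764 μs.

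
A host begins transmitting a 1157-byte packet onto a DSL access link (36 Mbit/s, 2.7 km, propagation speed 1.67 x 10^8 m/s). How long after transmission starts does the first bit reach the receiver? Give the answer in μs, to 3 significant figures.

First bit experiences only propagation delay: d/s = 2700/167000000 = 16.2 μs.

16.2 μs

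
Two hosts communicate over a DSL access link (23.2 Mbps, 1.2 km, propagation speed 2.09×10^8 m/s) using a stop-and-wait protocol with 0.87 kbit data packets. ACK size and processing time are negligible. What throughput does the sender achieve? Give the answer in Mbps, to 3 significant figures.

17.8 Mbps

t_tx = L/R = 870/23200000 = 3.75e-05 s.
t_prop = 1200/209000000 = 5.74163e-06 s; RTT = 1.14833e-05 s.
Cycle = t_tx + RTT = 4.89833e-05 s.
Throughput = L / cycle = 870 / 4.89833e-05 = 17.8 Mbps.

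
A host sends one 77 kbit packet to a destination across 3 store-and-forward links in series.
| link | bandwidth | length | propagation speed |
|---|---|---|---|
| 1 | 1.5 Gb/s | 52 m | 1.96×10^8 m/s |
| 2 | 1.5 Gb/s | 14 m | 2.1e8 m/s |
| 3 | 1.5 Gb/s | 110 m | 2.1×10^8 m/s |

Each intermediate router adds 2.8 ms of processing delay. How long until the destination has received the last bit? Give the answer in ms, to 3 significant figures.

L = 77000 bits.
Transmission delay per hop = L/R = 77000/1500000000 = 0.0513333 ms; 3 hops → 0.154 ms.
Propagation delays (d/s per hop): 0.000265306, 6.66667e-05, 0.00052381 ms; sum = 0.000855782 ms.
Processing at 2 router(s): 2 × 2.8 ms = 5.6 ms.
End-to-end = 5.75 ms.

5.75 ms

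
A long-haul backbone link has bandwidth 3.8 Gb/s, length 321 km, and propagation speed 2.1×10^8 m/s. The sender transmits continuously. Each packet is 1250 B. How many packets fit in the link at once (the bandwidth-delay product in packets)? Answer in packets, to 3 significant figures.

Propagation delay = 321000 / 210000000 = 0.00152857 s.
BDP = R × t_prop = 3800000000 × 0.00152857 = 5808570 bits.
In packets of 10000 bits: 581 packets.

581 packets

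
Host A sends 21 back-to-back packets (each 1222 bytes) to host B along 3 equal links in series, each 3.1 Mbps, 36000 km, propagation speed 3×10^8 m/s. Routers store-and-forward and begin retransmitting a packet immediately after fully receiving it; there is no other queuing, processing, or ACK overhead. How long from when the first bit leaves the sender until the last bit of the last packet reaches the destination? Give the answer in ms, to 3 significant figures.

433 ms

Per-hop transmission t_tx = L/R = 9776/3100000 = 3.15355 ms.
Per-hop propagation t_prop = 36000000/300000000 = 120 ms.
Pipeline fill: first packet needs 3·t_tx to clear all hops; remaining 20 packets each add one t_tx.
Total = (3+21-1)·t_tx + 3·t_prop = 23·3.15355 + 3·120 = 433 ms.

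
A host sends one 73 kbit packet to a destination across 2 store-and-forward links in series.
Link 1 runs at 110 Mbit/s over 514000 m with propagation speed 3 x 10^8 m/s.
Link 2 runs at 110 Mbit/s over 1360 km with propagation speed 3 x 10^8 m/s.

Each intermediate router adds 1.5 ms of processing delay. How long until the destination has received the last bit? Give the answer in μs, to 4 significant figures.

9074 μs

L = 73000 bits.
Transmission delay per hop = L/R = 73000/110000000 = 663.636 μs; 2 hops → 1327.27 μs.
Propagation delays (d/s per hop): 1713.33, 4533.33 μs; sum = 6246.67 μs.
Processing at 1 router(s): 1 × 1.5 ms = 1500 μs.
End-to-end = 9074 μs.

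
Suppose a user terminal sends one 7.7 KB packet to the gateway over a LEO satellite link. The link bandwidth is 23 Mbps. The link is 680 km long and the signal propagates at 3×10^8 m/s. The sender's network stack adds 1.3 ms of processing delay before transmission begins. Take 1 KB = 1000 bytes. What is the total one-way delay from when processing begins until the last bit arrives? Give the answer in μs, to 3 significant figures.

L = 61600 bits.
Transmission delay = L/R = 61600 / 23000000 = 2678.26 μs.
Propagation delay = d/s = 680000 m / 300000000 m/s = 2266.67 μs.
Plus processing delay 1.3 ms = 1300 μs.
Total = 6240 μs.

6240 μs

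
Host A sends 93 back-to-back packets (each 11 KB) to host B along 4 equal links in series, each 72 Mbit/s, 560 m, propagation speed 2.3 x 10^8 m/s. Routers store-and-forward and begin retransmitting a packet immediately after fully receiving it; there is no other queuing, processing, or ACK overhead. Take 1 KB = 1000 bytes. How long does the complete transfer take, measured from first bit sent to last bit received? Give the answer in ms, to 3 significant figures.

117 ms

Per-hop transmission t_tx = L/R = 88000/72000000 = 1.22222 ms.
Per-hop propagation t_prop = 560/2.3e+08 = 0.00243478 ms.
Pipeline fill: first packet needs 4·t_tx to clear all hops; remaining 92 packets each add one t_tx.
Total = (4+93-1)·t_tx + 4·t_prop = 96·1.22222 + 4·0.00243478 = 117 ms.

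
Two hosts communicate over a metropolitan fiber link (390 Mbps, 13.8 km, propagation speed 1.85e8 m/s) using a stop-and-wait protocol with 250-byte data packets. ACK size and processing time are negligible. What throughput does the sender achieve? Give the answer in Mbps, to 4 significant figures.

t_tx = L/R = 2000/390000000 = 5.12821e-06 s.
t_prop = 13800/185000000 = 7.45946e-05 s; RTT = 0.000149189 s.
Cycle = t_tx + RTT = 0.000154317 s.
Throughput = L / cycle = 2000 / 0.000154317 = 12.96 Mbps.

12.96 Mbps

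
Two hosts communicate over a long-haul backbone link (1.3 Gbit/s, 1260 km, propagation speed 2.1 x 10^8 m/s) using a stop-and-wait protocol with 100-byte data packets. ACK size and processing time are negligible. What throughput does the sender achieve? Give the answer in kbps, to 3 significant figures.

t_tx = L/R = 800/1300000000 = 6.15385e-07 s.
t_prop = 1260000/210000000 = 0.006 s; RTT = 0.012 s.
Cycle = t_tx + RTT = 0.0120006 s.
Throughput = L / cycle = 800 / 0.0120006 = 66.7 kbps.

66.7 kbps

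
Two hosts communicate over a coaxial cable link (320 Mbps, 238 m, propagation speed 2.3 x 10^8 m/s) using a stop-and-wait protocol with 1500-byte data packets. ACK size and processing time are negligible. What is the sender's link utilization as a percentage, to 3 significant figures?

94.8 %

t_tx = L/R = 12000/320000000 = 3.75e-05 s.
t_prop = 238/2.3e+08 = 1.03478e-06 s; RTT = 2.06957e-06 s.
Cycle = t_tx + RTT = 3.95696e-05 s.
Utilization = t_tx / cycle = 3.75e-05/3.95696e-05 = 94.8 %.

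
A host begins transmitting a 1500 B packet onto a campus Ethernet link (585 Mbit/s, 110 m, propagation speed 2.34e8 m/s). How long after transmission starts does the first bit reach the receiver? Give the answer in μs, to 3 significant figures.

First bit experiences only propagation delay: d/s = 110/234000000 = 0.470 μs.

0.470 μs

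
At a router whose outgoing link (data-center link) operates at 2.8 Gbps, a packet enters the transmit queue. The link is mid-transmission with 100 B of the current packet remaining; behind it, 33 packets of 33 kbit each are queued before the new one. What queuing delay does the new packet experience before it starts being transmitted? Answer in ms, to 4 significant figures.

Each queued packet: L/R = 33000/2800000000 = 0.0117857 ms.
33 queued → 0.388929 ms.
Plus remaining 800 bits of current packet: 0.000285714 ms.
Queuing delay = 0.3892 ms.

0.3892 ms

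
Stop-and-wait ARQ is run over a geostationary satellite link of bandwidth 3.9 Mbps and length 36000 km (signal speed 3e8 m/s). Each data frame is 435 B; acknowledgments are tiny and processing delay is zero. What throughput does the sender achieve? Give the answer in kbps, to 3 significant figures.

14.4 kbps

t_tx = L/R = 3480/3900000 = 0.000892308 s.
t_prop = 36000000/300000000 = 0.12 s; RTT = 0.24 s.
Cycle = t_tx + RTT = 0.240892 s.
Throughput = L / cycle = 3480 / 0.240892 = 14.4 kbps.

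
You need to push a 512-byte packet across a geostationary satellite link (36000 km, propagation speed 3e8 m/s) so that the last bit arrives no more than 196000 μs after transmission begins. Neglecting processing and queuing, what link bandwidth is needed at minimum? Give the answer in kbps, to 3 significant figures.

53.9 kbps

L = 4096 bits.
Propagation delay = 36000000 / 300000000 = 120000 μs.
Transmission budget = 196000 − 120000 = 76000 μs.
R ≥ L / t_tx = 4096 bits / 0.076 s = 53.9 kbps.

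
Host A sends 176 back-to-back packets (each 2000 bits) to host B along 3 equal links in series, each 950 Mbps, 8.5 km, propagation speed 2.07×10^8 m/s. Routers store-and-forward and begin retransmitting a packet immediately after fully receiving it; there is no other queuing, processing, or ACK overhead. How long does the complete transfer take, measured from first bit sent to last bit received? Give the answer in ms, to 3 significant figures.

Per-hop transmission t_tx = L/R = 2000/950000000 = 0.00210526 ms.
Per-hop propagation t_prop = 8500/2.07e+08 = 0.0410628 ms.
Pipeline fill: first packet needs 3·t_tx to clear all hops; remaining 175 packets each add one t_tx.
Total = (3+176-1)·t_tx + 3·t_prop = 178·0.00210526 + 3·0.0410628 = 0.498 ms.

0.498 ms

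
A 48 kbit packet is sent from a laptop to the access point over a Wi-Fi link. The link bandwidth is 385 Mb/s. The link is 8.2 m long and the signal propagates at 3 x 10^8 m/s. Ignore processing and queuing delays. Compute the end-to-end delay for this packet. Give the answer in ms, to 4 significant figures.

L = 48000 bits.
Transmission delay = L/R = 48000 / 385000000 = 0.124675 ms.
Propagation delay = d/s = 8.2 m / 300000000 m/s = 2.73333e-05 ms.
Total = 0.1247 ms.

0.1247 ms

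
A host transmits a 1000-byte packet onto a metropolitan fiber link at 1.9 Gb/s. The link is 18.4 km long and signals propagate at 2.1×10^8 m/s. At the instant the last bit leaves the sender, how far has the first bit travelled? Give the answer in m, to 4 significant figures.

884.2 m

t_tx = L/R = 8000/1900000000 = 4.21053e-06 s.
Distance = s × t_tx = 210000000 × 4.21053e-06 = 884.2 m.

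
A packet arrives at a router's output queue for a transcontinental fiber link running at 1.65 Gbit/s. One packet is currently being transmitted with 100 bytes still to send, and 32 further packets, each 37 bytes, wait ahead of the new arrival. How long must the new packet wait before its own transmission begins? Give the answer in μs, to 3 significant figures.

Each queued packet: L/R = 296/1650000000 = 0.179394 μs.
32 queued → 5.74061 μs.
Plus remaining 800 bits of current packet: 0.484848 μs.
Queuing delay = 6.23 μs.

6.23 μs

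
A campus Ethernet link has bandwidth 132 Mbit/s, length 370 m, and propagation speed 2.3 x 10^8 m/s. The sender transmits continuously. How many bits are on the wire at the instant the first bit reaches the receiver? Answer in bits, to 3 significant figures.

Propagation delay = 370 / 2.3e+08 = 1.6087e-06 s.
BDP = R × t_prop = 132000000 × 1.6087e-06 = 212.348 bits.

212 bits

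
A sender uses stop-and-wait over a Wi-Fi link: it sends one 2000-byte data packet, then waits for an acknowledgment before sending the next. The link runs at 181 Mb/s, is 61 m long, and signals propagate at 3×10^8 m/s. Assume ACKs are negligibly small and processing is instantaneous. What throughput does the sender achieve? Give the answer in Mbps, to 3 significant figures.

t_tx = L/R = 16000/181000000 = 8.83978e-05 s.
t_prop = 61/300000000 = 2.03333e-07 s; RTT = 4.06667e-07 s.
Cycle = t_tx + RTT = 8.88045e-05 s.
Throughput = L / cycle = 16000 / 8.88045e-05 = 180 Mbps.

180 Mbps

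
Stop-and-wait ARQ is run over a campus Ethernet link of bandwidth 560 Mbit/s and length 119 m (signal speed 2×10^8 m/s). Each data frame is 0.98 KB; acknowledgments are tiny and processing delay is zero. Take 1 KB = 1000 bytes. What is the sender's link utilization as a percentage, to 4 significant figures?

92.17 %

t_tx = L/R = 7840/560000000 = 1.4e-05 s.
t_prop = 119/200000000 = 5.95e-07 s; RTT = 1.19e-06 s.
Cycle = t_tx + RTT = 1.519e-05 s.
Utilization = t_tx / cycle = 1.4e-05/1.519e-05 = 92.17 %.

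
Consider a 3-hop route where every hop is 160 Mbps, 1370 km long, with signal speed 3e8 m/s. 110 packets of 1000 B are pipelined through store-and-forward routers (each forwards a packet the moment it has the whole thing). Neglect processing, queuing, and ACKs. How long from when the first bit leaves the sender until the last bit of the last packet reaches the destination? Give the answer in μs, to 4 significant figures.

19300 μs

Per-hop transmission t_tx = L/R = 8000/160000000 = 50 μs.
Per-hop propagation t_prop = 1370000/300000000 = 4566.67 μs.
Pipeline fill: first packet needs 3·t_tx to clear all hops; remaining 109 packets each add one t_tx.
Total = (3+110-1)·t_tx + 3·t_prop = 112·50 + 3·4566.67 = 19300 μs.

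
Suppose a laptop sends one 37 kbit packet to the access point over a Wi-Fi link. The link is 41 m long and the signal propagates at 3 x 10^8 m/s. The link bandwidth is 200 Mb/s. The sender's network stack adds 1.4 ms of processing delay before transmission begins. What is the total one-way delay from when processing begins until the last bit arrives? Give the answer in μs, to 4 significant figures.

1585 μs

L = 37000 bits.
Transmission delay = L/R = 37000 / 200000000 = 185 μs.
Propagation delay = d/s = 41 m / 300000000 m/s = 0.136667 μs.
Plus processing delay 1.4 ms = 1400 μs.
Total = 1585 μs.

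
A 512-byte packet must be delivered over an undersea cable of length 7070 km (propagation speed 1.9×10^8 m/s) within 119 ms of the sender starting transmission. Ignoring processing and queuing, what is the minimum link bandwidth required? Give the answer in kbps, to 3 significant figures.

50.1 kbps

L = 4096 bits.
Propagation delay = 7070000 / 190000000 = 37.2105 ms.
Transmission budget = 119 − 37.2105 = 81.7895 ms.
R ≥ L / t_tx = 4096 bits / 0.0817895 s = 50.1 kbps.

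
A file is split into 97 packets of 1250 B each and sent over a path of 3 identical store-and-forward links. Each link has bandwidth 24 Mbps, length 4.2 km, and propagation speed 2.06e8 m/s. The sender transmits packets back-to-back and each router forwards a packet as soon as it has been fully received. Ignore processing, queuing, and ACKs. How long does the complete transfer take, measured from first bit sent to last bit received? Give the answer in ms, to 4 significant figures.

Per-hop transmission t_tx = L/R = 10000/24000000 = 0.416667 ms.
Per-hop propagation t_prop = 4200/206000000 = 0.0203883 ms.
Pipeline fill: first packet needs 3·t_tx to clear all hops; remaining 96 packets each add one t_tx.
Total = (3+97-1)·t_tx + 3·t_prop = 99·0.416667 + 3·0.0203883 = 41.31 ms.

41.31 ms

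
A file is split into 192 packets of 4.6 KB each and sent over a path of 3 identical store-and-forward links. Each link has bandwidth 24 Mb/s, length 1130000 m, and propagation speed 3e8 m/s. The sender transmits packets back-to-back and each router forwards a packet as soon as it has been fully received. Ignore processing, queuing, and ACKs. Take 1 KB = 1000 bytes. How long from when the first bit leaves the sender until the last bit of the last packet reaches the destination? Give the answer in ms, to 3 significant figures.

309 ms

Per-hop transmission t_tx = L/R = 36800/24000000 = 1.53333 ms.
Per-hop propagation t_prop = 1130000/300000000 = 3.76667 ms.
Pipeline fill: first packet needs 3·t_tx to clear all hops; remaining 191 packets each add one t_tx.
Total = (3+192-1)·t_tx + 3·t_prop = 194·1.53333 + 3·3.76667 = 309 ms.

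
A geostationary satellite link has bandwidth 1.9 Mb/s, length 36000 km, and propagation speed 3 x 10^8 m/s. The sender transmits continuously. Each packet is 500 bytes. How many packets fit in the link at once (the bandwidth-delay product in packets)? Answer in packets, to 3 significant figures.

Propagation delay = 36000000 / 300000000 = 0.12 s.
BDP = R × t_prop = 1900000 × 0.12 = 228000 bits.
In packets of 4000 bits: 57.0 packets.

57.0 packets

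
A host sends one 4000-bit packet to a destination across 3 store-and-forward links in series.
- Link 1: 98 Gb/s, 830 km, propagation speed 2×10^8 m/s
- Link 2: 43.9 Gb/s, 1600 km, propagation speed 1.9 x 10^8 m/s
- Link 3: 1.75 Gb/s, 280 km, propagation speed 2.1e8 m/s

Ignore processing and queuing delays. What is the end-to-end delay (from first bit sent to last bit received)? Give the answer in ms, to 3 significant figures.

Transmission delays (L/R per hop): 4.08163e-05, 9.11162e-05, 0.00228571 ms; sum = 0.00241765 ms.
Propagation delays (d/s per hop): 4.15, 8.42105, 1.33333 ms; sum = 13.9044 ms.
End-to-end = 13.9 ms.

13.9 ms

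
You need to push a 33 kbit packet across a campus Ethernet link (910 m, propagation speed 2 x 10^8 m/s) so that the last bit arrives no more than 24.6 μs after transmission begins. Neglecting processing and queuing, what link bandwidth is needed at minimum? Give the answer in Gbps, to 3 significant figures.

1.65 Gbps

Propagation delay = 910 / 200000000 = 4.55 μs.
Transmission budget = 24.6 − 4.55 = 20.05 μs.
R ≥ L / t_tx = 33000 bits / 2.005e-05 s = 1.65 Gbps.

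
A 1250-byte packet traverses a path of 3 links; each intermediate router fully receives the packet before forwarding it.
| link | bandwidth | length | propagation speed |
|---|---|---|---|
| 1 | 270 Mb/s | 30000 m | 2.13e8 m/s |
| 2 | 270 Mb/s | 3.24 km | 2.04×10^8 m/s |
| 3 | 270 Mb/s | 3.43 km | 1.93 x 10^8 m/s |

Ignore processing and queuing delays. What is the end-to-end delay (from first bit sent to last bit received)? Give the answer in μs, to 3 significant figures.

L = 1250 × 8 = 10000 bits.
Transmission delay per hop = L/R = 10000/270000000 = 37.037 μs; 3 hops → 111.111 μs.
Propagation delays (d/s per hop): 140.845, 15.8824, 17.772 μs; sum = 174.499 μs.
End-to-end = 286 μs.

286 μs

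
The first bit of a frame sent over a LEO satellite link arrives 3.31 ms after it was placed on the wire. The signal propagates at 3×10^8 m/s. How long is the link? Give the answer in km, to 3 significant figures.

993 km

d = s × t_prop = 300000000 × 0.00331 = 993 km.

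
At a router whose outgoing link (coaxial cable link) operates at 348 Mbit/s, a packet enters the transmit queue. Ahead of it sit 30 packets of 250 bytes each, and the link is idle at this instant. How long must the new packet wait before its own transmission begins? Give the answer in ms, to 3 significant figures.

Each queued packet: L/R = 2000/348000000 = 0.00574713 ms.
30 queued → 0.172414 ms.
Queuing delay = 0.172 ms.

0.172 ms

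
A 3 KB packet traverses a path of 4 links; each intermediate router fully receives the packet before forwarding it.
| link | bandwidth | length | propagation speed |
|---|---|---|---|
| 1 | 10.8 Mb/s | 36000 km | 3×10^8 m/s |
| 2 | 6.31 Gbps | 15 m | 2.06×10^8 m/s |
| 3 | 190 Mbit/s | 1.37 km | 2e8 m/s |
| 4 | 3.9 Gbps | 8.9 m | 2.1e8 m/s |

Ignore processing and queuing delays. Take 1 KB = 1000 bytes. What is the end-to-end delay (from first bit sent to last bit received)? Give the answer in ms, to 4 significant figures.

122.4 ms

L = 24000 bits.
Transmission delays (L/R per hop): 2.22222, 0.00380349, 0.126316, 0.00615385 ms; sum = 2.3585 ms.
Propagation delays (d/s per hop): 120, 7.28155e-05, 0.00685, 4.2381e-05 ms; sum = 120.007 ms.
End-to-end = 122.4 ms.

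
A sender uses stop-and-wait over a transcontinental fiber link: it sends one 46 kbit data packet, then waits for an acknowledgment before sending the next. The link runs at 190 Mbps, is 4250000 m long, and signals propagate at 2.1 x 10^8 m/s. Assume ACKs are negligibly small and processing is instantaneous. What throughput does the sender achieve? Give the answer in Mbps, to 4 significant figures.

1.130 Mbps

t_tx = L/R = 46000/190000000 = 0.000242105 s.
t_prop = 4250000/210000000 = 0.0202381 s; RTT = 0.0404762 s.
Cycle = t_tx + RTT = 0.0407183 s.
Throughput = L / cycle = 46000 / 0.0407183 = 1.130 Mbps.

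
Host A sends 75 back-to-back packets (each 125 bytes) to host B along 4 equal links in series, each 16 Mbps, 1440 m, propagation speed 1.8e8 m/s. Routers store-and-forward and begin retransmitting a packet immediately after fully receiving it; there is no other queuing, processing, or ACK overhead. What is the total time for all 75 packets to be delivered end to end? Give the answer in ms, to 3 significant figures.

4.91 ms

Per-hop transmission t_tx = L/R = 1000/16000000 = 0.0625 ms.
Per-hop propagation t_prop = 1440/180000000 = 0.008 ms.
Pipeline fill: first packet needs 4·t_tx to clear all hops; remaining 74 packets each add one t_tx.
Total = (4+75-1)·t_tx + 4·t_prop = 78·0.0625 + 4·0.008 = 4.91 ms.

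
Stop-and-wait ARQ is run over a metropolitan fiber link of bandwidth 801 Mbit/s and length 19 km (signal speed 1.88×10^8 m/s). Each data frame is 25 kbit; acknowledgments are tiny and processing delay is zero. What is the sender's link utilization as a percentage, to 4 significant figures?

t_tx = L/R = 25000/801000000 = 3.1211e-05 s.
t_prop = 19000/188000000 = 0.000101064 s; RTT = 0.000202128 s.
Cycle = t_tx + RTT = 0.000233339 s.
Utilization = t_tx / cycle = 3.1211e-05/0.000233339 = 13.38 %.

13.38 %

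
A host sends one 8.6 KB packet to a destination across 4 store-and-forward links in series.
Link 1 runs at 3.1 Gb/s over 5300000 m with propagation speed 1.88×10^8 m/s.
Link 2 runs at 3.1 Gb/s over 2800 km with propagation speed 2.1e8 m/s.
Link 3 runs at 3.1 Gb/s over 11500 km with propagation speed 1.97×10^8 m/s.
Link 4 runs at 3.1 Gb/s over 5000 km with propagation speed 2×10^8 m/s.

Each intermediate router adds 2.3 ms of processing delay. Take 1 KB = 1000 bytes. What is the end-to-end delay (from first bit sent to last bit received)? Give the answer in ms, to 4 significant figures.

L = 68800 bits.
Transmission delay per hop = L/R = 68800/3100000000 = 0.0221935 ms; 4 hops → 0.0887742 ms.
Propagation delays (d/s per hop): 28.1915, 13.3333, 58.3756, 25 ms; sum = 124.9 ms.
Processing at 3 router(s): 3 × 2.3 ms = 6.9 ms.
End-to-end = 131.9 ms.

131.9 ms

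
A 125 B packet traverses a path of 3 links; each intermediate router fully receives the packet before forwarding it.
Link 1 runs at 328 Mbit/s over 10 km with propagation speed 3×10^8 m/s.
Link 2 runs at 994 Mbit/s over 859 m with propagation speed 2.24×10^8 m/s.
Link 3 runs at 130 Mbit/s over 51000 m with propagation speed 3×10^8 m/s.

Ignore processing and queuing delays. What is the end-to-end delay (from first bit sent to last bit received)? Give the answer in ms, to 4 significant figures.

0.2189 ms

L = 125 × 8 = 1000 bits.
Transmission delays (L/R per hop): 0.00304878, 0.00100604, 0.00769231 ms; sum = 0.0117471 ms.
Propagation delays (d/s per hop): 0.0333333, 0.00383482, 0.17 ms; sum = 0.207168 ms.
End-to-end = 0.2189 ms.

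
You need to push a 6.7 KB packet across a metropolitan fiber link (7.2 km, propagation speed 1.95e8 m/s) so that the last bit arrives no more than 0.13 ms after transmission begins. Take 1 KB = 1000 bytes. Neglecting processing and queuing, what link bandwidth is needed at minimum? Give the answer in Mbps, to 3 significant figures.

L = 53600 bits.
Propagation delay = 7200 / 195000000 = 0.0369231 ms.
Transmission budget = 0.13 − 0.0369231 = 0.0930769 ms.
R ≥ L / t_tx = 53600 bits / 9.30769e-05 s = 576 Mbps.

576 Mbps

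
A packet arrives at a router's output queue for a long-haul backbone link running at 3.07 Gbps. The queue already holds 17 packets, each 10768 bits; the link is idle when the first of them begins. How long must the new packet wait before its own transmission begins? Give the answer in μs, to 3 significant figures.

59.6 μs

Each queued packet: L/R = 10768/3070000000 = 3.50749 μs.
17 queued → 59.6274 μs.
Queuing delay = 59.6 μs.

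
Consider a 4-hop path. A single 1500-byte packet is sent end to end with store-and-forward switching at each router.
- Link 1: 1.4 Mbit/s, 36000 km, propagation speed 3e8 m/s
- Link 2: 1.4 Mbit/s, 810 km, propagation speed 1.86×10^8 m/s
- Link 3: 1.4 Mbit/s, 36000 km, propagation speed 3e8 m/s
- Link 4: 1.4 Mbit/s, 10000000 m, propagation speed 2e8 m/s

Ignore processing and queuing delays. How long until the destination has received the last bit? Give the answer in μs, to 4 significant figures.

328600 μs

L = 1500 × 8 = 12000 bits.
Transmission delay per hop = L/R = 12000/1400000 = 8571.43 μs; 4 hops → 34285.7 μs.
Propagation delays (d/s per hop): 120000, 4354.84, 120000, 50000 μs; sum = 294355 μs.
End-to-end = 328600 μs.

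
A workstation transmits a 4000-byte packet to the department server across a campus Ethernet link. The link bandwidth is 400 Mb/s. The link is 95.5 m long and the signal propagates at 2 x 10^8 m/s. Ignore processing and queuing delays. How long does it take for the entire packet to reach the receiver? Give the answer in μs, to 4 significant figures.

80.48 μs

L = 4000 × 8 = 32000 bits.
Transmission delay = L/R = 32000 / 400000000 = 80 μs.
Propagation delay = d/s = 95.5 m / 200000000 m/s = 0.4775 μs.
Total = 80.48 μs.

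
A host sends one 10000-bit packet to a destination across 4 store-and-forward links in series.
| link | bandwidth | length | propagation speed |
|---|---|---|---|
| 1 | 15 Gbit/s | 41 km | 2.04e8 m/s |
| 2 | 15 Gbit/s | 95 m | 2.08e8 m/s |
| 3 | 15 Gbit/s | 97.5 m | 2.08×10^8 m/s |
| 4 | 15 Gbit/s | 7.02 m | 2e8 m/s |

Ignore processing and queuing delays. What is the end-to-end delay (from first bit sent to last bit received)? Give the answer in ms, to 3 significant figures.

Transmission delay per hop = L/R = 10000/15000000000 = 0.000666667 ms; 4 hops → 0.00266667 ms.
Propagation delays (d/s per hop): 0.20098, 0.000456731, 0.00046875, 3.51e-05 ms; sum = 0.201941 ms.
End-to-end = 0.205 ms.

0.205 ms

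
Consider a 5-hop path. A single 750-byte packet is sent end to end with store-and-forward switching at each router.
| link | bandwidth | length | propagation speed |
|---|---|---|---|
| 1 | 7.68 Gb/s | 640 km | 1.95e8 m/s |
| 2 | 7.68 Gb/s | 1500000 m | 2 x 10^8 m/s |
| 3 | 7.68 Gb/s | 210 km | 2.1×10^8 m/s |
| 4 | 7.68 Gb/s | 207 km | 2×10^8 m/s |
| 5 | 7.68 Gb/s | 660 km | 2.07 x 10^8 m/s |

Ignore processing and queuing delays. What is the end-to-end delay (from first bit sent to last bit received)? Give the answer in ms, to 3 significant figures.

16.0 ms

L = 750 × 8 = 6000 bits.
Transmission delay per hop = L/R = 6000/7680000000 = 0.00078125 ms; 5 hops → 0.00390625 ms.
Propagation delays (d/s per hop): 3.28205, 7.5, 1, 1.035, 3.18841 ms; sum = 16.0055 ms.
End-to-end = 16.0 ms.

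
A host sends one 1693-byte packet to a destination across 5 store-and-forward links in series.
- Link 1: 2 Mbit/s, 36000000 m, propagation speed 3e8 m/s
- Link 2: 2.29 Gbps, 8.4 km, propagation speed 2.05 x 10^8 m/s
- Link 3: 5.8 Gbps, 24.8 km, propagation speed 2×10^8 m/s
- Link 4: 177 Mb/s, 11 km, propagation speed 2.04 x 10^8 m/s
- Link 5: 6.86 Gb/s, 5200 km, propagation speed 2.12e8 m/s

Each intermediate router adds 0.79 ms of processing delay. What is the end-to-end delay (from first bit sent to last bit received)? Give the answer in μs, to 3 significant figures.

L = 1693 × 8 = 13544 bits.
Transmission delays (L/R per hop): 6772, 5.91441, 2.33517, 76.5198, 1.97434 μs; sum = 6858.74 μs.
Propagation delays (d/s per hop): 120000, 40.9756, 124, 53.9216, 24528.3 μs; sum = 144747 μs.
Processing at 4 router(s): 4 × 0.79 ms = 3160 μs.
End-to-end = 155000 μs.

155000 μs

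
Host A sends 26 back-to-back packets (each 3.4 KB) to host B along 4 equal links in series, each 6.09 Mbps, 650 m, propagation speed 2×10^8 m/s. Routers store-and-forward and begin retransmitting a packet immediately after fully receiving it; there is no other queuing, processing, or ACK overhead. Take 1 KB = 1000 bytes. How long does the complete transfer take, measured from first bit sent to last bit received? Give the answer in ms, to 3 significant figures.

130 ms

Per-hop transmission t_tx = L/R = 27200/6090000 = 4.46634 ms.
Per-hop propagation t_prop = 650/200000000 = 0.00325 ms.
Pipeline fill: first packet needs 4·t_tx to clear all hops; remaining 25 packets each add one t_tx.
Total = (4+26-1)·t_tx + 4·t_prop = 29·4.46634 + 4·0.00325 = 130 ms.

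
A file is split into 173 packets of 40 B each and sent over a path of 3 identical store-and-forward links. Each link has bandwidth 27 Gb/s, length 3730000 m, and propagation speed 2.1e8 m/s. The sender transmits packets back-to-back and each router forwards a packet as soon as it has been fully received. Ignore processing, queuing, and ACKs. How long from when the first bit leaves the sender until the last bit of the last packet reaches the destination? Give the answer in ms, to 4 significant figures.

Per-hop transmission t_tx = L/R = 320/27000000000 = 1.18519e-05 ms.
Per-hop propagation t_prop = 3730000/210000000 = 17.7619 ms.
Pipeline fill: first packet needs 3·t_tx to clear all hops; remaining 172 packets each add one t_tx.
Total = (3+173-1)·t_tx + 3·t_prop = 175·1.18519e-05 + 3·17.7619 = 53.29 ms.

53.29 ms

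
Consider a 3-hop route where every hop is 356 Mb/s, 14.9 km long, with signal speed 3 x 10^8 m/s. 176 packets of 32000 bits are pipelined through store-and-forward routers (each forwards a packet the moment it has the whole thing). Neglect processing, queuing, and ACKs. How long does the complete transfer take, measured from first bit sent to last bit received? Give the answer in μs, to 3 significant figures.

16100 μs

Per-hop transmission t_tx = L/R = 32000/356000000 = 89.8876 μs.
Per-hop propagation t_prop = 14900/300000000 = 49.6667 μs.
Pipeline fill: first packet needs 3·t_tx to clear all hops; remaining 175 packets each add one t_tx.
Total = (3+176-1)·t_tx + 3·t_prop = 178·89.8876 + 3·49.6667 = 16100 μs.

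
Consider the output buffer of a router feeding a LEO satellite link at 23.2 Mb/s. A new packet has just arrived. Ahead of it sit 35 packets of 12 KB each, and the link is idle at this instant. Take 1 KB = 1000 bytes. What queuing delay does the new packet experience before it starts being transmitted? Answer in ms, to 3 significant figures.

145 ms

Each queued packet: L/R = 96000/23200000 = 4.13793 ms.
35 queued → 144.828 ms.
Queuing delay = 145 ms.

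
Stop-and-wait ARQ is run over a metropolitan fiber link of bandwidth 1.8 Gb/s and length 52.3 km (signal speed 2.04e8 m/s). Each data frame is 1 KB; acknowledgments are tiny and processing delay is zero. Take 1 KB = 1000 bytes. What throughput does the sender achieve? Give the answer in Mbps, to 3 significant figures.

t_tx = L/R = 8000/1800000000 = 4.44444e-06 s.
t_prop = 52300/204000000 = 0.000256373 s; RTT = 0.000512745 s.
Cycle = t_tx + RTT = 0.00051719 s.
Throughput = L / cycle = 8000 / 0.00051719 = 15.5 Mbps.

15.5 Mbps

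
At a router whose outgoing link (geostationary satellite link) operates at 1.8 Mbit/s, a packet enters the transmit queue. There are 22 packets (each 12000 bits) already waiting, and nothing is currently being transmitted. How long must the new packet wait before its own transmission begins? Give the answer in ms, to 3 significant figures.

Each queued packet: L/R = 12000/1800000 = 6.66667 ms.
22 queued → 146.667 ms.
Queuing delay = 147 ms.

147 ms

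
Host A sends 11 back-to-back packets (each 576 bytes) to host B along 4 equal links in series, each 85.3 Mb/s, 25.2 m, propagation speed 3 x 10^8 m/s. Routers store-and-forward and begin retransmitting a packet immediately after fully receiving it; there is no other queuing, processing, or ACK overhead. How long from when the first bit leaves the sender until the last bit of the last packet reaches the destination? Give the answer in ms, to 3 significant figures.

0.757 ms

Per-hop transmission t_tx = L/R = 4608/85300000 = 0.0540211 ms.
Per-hop propagation t_prop = 25.2/300000000 = 8.4e-05 ms.
Pipeline fill: first packet needs 4·t_tx to clear all hops; remaining 10 packets each add one t_tx.
Total = (4+11-1)·t_tx + 4·t_prop = 14·0.0540211 + 4·8.4e-05 = 0.757 ms.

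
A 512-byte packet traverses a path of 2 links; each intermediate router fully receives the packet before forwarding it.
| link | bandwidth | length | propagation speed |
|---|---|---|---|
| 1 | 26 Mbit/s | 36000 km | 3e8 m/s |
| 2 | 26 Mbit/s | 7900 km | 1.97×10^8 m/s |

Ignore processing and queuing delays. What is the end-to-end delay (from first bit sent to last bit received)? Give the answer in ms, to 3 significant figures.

160 ms

L = 512 × 8 = 4096 bits.
Transmission delay per hop = L/R = 4096/26000000 = 0.157538 ms; 2 hops → 0.315077 ms.
Propagation delays (d/s per hop): 120, 40.1015 ms; sum = 160.102 ms.
End-to-end = 160 ms.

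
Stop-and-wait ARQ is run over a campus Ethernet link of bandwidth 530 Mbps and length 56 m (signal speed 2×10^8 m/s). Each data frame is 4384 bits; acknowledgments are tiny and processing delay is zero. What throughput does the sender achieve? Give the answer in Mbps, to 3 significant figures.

496 Mbps

t_tx = L/R = 4384/530000000 = 8.2717e-06 s.
t_prop = 56/200000000 = 2.8e-07 s; RTT = 5.6e-07 s.
Cycle = t_tx + RTT = 8.8317e-06 s.
Throughput = L / cycle = 4384 / 8.8317e-06 = 496 Mbps.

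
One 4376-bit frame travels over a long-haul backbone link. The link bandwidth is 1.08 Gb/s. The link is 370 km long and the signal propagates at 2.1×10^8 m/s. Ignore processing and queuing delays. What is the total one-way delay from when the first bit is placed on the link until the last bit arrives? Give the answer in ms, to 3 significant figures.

Transmission delay = L/R = 4376 / 1080000000 = 0.00405185 ms.
Propagation delay = d/s = 370000 m / 210000000 m/s = 1.7619 ms.
Total = 1.77 ms.

1.77 ms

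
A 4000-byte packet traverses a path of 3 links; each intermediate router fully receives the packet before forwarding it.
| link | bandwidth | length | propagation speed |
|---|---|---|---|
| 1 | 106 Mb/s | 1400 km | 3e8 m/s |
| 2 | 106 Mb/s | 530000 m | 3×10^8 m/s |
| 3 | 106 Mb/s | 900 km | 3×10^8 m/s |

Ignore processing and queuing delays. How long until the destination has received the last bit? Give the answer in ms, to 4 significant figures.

10.34 ms

L = 4000 × 8 = 32000 bits.
Transmission delay per hop = L/R = 32000/106000000 = 0.301887 ms; 3 hops → 0.90566 ms.
Propagation delays (d/s per hop): 4.66667, 1.76667, 3 ms; sum = 9.43333 ms.
End-to-end = 10.34 ms.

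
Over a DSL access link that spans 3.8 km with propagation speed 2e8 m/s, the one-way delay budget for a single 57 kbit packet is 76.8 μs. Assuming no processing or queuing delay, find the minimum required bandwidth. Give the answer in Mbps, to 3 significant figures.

986 Mbps

Propagation delay = 3800 / 200000000 = 19 μs.
Transmission budget = 76.8 − 19 = 57.8 μs.
R ≥ L / t_tx = 57000 bits / 5.78e-05 s = 986 Mbps.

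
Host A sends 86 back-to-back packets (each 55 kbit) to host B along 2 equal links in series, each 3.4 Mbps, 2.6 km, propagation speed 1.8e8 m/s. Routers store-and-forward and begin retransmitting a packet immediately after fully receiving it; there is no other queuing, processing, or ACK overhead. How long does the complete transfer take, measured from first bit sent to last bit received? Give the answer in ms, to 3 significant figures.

Per-hop transmission t_tx = L/R = 55000/3400000 = 16.1765 ms.
Per-hop propagation t_prop = 2600/180000000 = 0.0144444 ms.
Pipeline fill: first packet needs 2·t_tx to clear all hops; remaining 85 packets each add one t_tx.
Total = (2+86-1)·t_tx + 2·t_prop = 87·16.1765 + 2·0.0144444 = 1410 ms.

1410 ms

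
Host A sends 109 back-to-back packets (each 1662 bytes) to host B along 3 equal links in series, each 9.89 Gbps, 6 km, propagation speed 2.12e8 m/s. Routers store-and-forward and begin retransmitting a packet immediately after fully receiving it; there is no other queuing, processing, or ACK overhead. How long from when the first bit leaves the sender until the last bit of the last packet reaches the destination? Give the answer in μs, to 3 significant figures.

Per-hop transmission t_tx = L/R = 13296/9890000000 = 1.34439 μs.
Per-hop propagation t_prop = 6000/212000000 = 28.3019 μs.
Pipeline fill: first packet needs 3·t_tx to clear all hops; remaining 108 packets each add one t_tx.
Total = (3+109-1)·t_tx + 3·t_prop = 111·1.34439 + 3·28.3019 = 234 μs.

234 μs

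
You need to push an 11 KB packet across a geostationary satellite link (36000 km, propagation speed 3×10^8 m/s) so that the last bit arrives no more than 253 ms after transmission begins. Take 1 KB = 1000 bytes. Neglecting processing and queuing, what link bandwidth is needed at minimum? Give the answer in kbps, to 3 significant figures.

662 kbps

L = 88000 bits.
Propagation delay = 36000000 / 300000000 = 120 ms.
Transmission budget = 253 − 120 = 133 ms.
R ≥ L / t_tx = 88000 bits / 0.133 s = 662 kbps.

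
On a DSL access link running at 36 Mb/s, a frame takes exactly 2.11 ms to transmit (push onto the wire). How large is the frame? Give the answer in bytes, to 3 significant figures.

9500 bytes

L = R × t_tx = 36000000 b/s × 0.00211 s = 75960 bits.
In bytes: 75960 / 8 = 9500 bytes.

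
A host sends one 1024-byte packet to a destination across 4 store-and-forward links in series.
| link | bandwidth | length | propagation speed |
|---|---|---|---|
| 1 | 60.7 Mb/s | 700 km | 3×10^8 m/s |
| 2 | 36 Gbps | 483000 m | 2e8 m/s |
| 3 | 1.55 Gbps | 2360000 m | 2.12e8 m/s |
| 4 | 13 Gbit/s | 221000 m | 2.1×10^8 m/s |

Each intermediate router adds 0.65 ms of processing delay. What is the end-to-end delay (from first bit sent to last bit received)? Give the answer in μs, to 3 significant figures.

19000 μs

L = 1024 × 8 = 8192 bits.
Transmission delays (L/R per hop): 134.959, 0.227556, 5.28516, 0.630154 μs; sum = 141.102 μs.
Propagation delays (d/s per hop): 2333.33, 2415, 11132.1, 1052.38 μs; sum = 16932.8 μs.
Processing at 3 router(s): 3 × 0.65 ms = 1950 μs.
End-to-end = 19000 μs.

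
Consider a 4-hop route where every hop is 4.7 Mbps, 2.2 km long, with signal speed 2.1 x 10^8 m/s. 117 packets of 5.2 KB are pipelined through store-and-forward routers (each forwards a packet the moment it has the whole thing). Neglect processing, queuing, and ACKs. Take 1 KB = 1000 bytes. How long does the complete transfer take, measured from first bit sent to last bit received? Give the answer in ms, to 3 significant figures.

Per-hop transmission t_tx = L/R = 41600/4700000 = 8.85106 ms.
Per-hop propagation t_prop = 2200/210000000 = 0.0104762 ms.
Pipeline fill: first packet needs 4·t_tx to clear all hops; remaining 116 packets each add one t_tx.
Total = (4+117-1)·t_tx + 4·t_prop = 120·8.85106 + 4·0.0104762 = 1060 ms.

1060 ms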